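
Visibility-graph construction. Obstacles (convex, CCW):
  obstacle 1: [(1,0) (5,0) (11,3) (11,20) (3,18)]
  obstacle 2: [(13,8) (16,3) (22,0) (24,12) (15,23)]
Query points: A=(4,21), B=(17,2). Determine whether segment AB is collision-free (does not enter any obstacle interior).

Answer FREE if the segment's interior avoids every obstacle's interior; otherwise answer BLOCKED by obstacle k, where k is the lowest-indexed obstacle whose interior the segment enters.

Obstacle 1 [(1,0) (5,0) (11,3) (11,20) (3,18)]:
  edge (1,0)–(5,0): clear
  edge (5,0)–(11,3): clear
  edge (11,3)–(11,20): crosses AB
  edge (11,20)–(3,18): crosses AB
  edge (3,18)–(1,0): clear
  → BLOCKED
Obstacle 2 [(13,8) (16,3) (22,0) (24,12) (15,23)]:
  edge (13,8)–(16,3): crosses AB
  edge (16,3)–(22,0): crosses AB
  edge (22,0)–(24,12): clear
  edge (24,12)–(15,23): clear
  edge (15,23)–(13,8): clear
  → BLOCKED

BLOCKED by obstacle 1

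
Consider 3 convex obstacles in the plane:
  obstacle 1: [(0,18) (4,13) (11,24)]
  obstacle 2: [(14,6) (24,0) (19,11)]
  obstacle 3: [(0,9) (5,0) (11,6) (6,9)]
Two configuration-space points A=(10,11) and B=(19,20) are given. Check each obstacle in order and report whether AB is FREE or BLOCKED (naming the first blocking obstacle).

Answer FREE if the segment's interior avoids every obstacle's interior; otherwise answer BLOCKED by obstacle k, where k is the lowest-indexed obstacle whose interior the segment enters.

FREE

Obstacle 1 [(0,18) (4,13) (11,24)]:
  edge (0,18)–(4,13): clear
  edge (4,13)–(11,24): clear
  edge (11,24)–(0,18): clear
  midpoint (29/2,31/2) outside
  → clear
Obstacle 2 [(14,6) (24,0) (19,11)]:
  edge (14,6)–(24,0): clear
  edge (24,0)–(19,11): clear
  edge (19,11)–(14,6): clear
  midpoint (29/2,31/2) outside
  → clear
Obstacle 3 [(0,9) (5,0) (11,6) (6,9)]:
  edge (0,9)–(5,0): clear
  edge (5,0)–(11,6): clear
  edge (11,6)–(6,9): clear
  edge (6,9)–(0,9): clear
  midpoint (29/2,31/2) outside
  → clear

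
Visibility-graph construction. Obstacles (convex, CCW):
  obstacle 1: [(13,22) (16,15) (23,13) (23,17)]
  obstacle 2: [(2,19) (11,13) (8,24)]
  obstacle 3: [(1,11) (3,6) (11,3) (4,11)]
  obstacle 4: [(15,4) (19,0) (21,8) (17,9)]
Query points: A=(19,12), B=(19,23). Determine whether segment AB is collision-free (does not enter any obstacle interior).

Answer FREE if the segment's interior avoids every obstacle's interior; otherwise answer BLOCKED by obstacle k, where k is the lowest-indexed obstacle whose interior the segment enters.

BLOCKED by obstacle 1

Obstacle 1 [(13,22) (16,15) (23,13) (23,17)]:
  edge (13,22)–(16,15): clear
  edge (16,15)–(23,13): crosses AB
  edge (23,13)–(23,17): clear
  edge (23,17)–(13,22): crosses AB
  → BLOCKED
Obstacle 2 [(2,19) (11,13) (8,24)]:
  edge (2,19)–(11,13): clear
  edge (11,13)–(8,24): clear
  edge (8,24)–(2,19): clear
  midpoint (19,35/2) outside
  → clear
Obstacle 3 [(1,11) (3,6) (11,3) (4,11)]:
  edge (1,11)–(3,6): clear
  edge (3,6)–(11,3): clear
  edge (11,3)–(4,11): clear
  edge (4,11)–(1,11): clear
  midpoint (19,35/2) outside
  → clear
Obstacle 4 [(15,4) (19,0) (21,8) (17,9)]:
  edge (15,4)–(19,0): clear
  edge (19,0)–(21,8): clear
  edge (21,8)–(17,9): clear
  edge (17,9)–(15,4): clear
  midpoint (19,35/2) outside
  → clear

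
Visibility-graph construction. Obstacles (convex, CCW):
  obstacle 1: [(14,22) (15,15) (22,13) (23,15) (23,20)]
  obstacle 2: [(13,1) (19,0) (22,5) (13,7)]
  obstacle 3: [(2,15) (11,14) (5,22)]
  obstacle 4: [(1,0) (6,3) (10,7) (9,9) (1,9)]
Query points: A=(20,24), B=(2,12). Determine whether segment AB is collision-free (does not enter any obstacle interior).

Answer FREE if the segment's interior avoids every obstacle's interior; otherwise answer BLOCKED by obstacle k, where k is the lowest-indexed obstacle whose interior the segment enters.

BLOCKED by obstacle 1

Obstacle 1 [(14,22) (15,15) (22,13) (23,15) (23,20)]:
  edge (14,22)–(15,15): crosses AB
  edge (15,15)–(22,13): clear
  edge (22,13)–(23,15): clear
  edge (23,15)–(23,20): clear
  edge (23,20)–(14,22): crosses AB
  → BLOCKED
Obstacle 2 [(13,1) (19,0) (22,5) (13,7)]:
  edge (13,1)–(19,0): clear
  edge (19,0)–(22,5): clear
  edge (22,5)–(13,7): clear
  edge (13,7)–(13,1): clear
  midpoint (11,18) outside
  → clear
Obstacle 3 [(2,15) (11,14) (5,22)]:
  edge (2,15)–(11,14): crosses AB
  edge (11,14)–(5,22): crosses AB
  edge (5,22)–(2,15): clear
  → BLOCKED
Obstacle 4 [(1,0) (6,3) (10,7) (9,9) (1,9)]:
  edge (1,0)–(6,3): clear
  edge (6,3)–(10,7): clear
  edge (10,7)–(9,9): clear
  edge (9,9)–(1,9): clear
  edge (1,9)–(1,0): clear
  midpoint (11,18) outside
  → clear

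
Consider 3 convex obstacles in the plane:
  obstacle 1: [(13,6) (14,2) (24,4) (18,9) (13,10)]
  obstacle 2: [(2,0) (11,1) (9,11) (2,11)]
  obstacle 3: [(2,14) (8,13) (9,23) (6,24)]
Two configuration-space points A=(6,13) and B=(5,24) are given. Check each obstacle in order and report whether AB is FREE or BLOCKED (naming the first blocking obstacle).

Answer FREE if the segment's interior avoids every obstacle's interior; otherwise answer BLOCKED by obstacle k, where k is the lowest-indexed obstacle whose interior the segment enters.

Obstacle 1 [(13,6) (14,2) (24,4) (18,9) (13,10)]:
  edge (13,6)–(14,2): clear
  edge (14,2)–(24,4): clear
  edge (24,4)–(18,9): clear
  edge (18,9)–(13,10): clear
  edge (13,10)–(13,6): clear
  midpoint (11/2,37/2) outside
  → clear
Obstacle 2 [(2,0) (11,1) (9,11) (2,11)]:
  edge (2,0)–(11,1): clear
  edge (11,1)–(9,11): clear
  edge (9,11)–(2,11): clear
  edge (2,11)–(2,0): clear
  midpoint (11/2,37/2) outside
  → clear
Obstacle 3 [(2,14) (8,13) (9,23) (6,24)]:
  edge (2,14)–(8,13): crosses AB
  edge (8,13)–(9,23): clear
  edge (9,23)–(6,24): clear
  edge (6,24)–(2,14): crosses AB
  → BLOCKED

BLOCKED by obstacle 3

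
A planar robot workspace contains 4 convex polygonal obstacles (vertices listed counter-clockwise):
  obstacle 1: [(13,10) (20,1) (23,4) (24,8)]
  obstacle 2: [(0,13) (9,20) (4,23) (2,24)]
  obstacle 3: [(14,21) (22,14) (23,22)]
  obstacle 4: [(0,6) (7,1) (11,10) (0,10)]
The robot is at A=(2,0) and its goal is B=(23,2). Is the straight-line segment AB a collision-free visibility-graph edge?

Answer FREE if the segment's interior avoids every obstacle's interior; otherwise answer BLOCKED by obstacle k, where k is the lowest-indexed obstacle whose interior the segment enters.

Obstacle 1 [(13,10) (20,1) (23,4) (24,8)]:
  edge (13,10)–(20,1): crosses AB
  edge (20,1)–(23,4): crosses AB
  edge (23,4)–(24,8): clear
  edge (24,8)–(13,10): clear
  → BLOCKED
Obstacle 2 [(0,13) (9,20) (4,23) (2,24)]:
  edge (0,13)–(9,20): clear
  edge (9,20)–(4,23): clear
  edge (4,23)–(2,24): clear
  edge (2,24)–(0,13): clear
  midpoint (25/2,1) outside
  → clear
Obstacle 3 [(14,21) (22,14) (23,22)]:
  edge (14,21)–(22,14): clear
  edge (22,14)–(23,22): clear
  edge (23,22)–(14,21): clear
  midpoint (25/2,1) outside
  → clear
Obstacle 4 [(0,6) (7,1) (11,10) (0,10)]:
  edge (0,6)–(7,1): clear
  edge (7,1)–(11,10): clear
  edge (11,10)–(0,10): clear
  edge (0,10)–(0,6): clear
  midpoint (25/2,1) outside
  → clear

BLOCKED by obstacle 1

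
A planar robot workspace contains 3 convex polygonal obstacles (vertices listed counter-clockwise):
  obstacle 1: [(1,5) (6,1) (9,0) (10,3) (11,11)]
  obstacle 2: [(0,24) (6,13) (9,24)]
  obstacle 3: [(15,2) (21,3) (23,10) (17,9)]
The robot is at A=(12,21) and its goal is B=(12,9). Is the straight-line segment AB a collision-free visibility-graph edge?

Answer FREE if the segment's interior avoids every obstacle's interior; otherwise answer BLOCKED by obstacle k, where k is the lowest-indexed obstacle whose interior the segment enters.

Obstacle 1 [(1,5) (6,1) (9,0) (10,3) (11,11)]:
  edge (1,5)–(6,1): clear
  edge (6,1)–(9,0): clear
  edge (9,0)–(10,3): clear
  edge (10,3)–(11,11): clear
  edge (11,11)–(1,5): clear
  midpoint (12,15) outside
  → clear
Obstacle 2 [(0,24) (6,13) (9,24)]:
  edge (0,24)–(6,13): clear
  edge (6,13)–(9,24): clear
  edge (9,24)–(0,24): clear
  midpoint (12,15) outside
  → clear
Obstacle 3 [(15,2) (21,3) (23,10) (17,9)]:
  edge (15,2)–(21,3): clear
  edge (21,3)–(23,10): clear
  edge (23,10)–(17,9): clear
  edge (17,9)–(15,2): clear
  midpoint (12,15) outside
  → clear

FREE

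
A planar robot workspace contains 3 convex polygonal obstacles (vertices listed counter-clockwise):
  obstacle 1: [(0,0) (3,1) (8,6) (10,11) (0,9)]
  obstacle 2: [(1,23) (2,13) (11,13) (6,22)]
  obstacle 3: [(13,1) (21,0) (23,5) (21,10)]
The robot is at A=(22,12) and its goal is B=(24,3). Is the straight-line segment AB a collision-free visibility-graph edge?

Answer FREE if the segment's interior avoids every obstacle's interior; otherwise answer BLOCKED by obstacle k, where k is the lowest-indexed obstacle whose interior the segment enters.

Obstacle 1 [(0,0) (3,1) (8,6) (10,11) (0,9)]:
  edge (0,0)–(3,1): clear
  edge (3,1)–(8,6): clear
  edge (8,6)–(10,11): clear
  edge (10,11)–(0,9): clear
  edge (0,9)–(0,0): clear
  midpoint (23,15/2) outside
  → clear
Obstacle 2 [(1,23) (2,13) (11,13) (6,22)]:
  edge (1,23)–(2,13): clear
  edge (2,13)–(11,13): clear
  edge (11,13)–(6,22): clear
  edge (6,22)–(1,23): clear
  midpoint (23,15/2) outside
  → clear
Obstacle 3 [(13,1) (21,0) (23,5) (21,10)]:
  edge (13,1)–(21,0): clear
  edge (21,0)–(23,5): clear
  edge (23,5)–(21,10): clear
  edge (21,10)–(13,1): clear
  midpoint (23,15/2) outside
  → clear

FREE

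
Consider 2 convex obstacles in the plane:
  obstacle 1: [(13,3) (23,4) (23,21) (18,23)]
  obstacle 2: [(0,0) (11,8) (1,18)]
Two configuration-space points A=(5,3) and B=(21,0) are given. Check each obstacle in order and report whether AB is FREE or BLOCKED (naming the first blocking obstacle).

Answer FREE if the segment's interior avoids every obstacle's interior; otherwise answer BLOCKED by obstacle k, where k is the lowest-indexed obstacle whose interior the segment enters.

FREE

Obstacle 1 [(13,3) (23,4) (23,21) (18,23)]:
  edge (13,3)–(23,4): clear
  edge (23,4)–(23,21): clear
  edge (23,21)–(18,23): clear
  edge (18,23)–(13,3): clear
  midpoint (13,3/2) outside
  → clear
Obstacle 2 [(0,0) (11,8) (1,18)]:
  edge (0,0)–(11,8): clear
  edge (11,8)–(1,18): clear
  edge (1,18)–(0,0): clear
  midpoint (13,3/2) outside
  → clear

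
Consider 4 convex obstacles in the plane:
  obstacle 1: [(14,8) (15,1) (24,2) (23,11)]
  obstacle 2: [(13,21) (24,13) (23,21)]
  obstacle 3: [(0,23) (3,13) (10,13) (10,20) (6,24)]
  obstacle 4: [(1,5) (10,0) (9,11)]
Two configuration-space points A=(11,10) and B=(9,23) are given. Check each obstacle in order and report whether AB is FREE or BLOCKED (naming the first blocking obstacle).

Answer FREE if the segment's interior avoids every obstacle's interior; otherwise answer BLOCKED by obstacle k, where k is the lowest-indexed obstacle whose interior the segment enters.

BLOCKED by obstacle 3

Obstacle 1 [(14,8) (15,1) (24,2) (23,11)]:
  edge (14,8)–(15,1): clear
  edge (15,1)–(24,2): clear
  edge (24,2)–(23,11): clear
  edge (23,11)–(14,8): clear
  midpoint (10,33/2) outside
  → clear
Obstacle 2 [(13,21) (24,13) (23,21)]:
  edge (13,21)–(24,13): clear
  edge (24,13)–(23,21): clear
  edge (23,21)–(13,21): clear
  midpoint (10,33/2) outside
  → clear
Obstacle 3 [(0,23) (3,13) (10,13) (10,20) (6,24)]:
  edge (0,23)–(3,13): clear
  edge (3,13)–(10,13): clear
  edge (10,13)–(10,20): crosses AB
  edge (10,20)–(6,24): crosses AB
  edge (6,24)–(0,23): clear
  → BLOCKED
Obstacle 4 [(1,5) (10,0) (9,11)]:
  edge (1,5)–(10,0): clear
  edge (10,0)–(9,11): clear
  edge (9,11)–(1,5): clear
  midpoint (10,33/2) outside
  → clear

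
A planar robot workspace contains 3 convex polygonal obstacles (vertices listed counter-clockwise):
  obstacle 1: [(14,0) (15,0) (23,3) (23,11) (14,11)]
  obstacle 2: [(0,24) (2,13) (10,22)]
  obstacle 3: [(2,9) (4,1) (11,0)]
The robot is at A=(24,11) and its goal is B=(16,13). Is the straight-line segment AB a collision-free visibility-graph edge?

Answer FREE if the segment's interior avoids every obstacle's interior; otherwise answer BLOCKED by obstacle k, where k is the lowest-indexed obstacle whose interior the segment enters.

Obstacle 1 [(14,0) (15,0) (23,3) (23,11) (14,11)]:
  edge (14,0)–(15,0): clear
  edge (15,0)–(23,3): clear
  edge (23,3)–(23,11): clear
  edge (23,11)–(14,11): clear
  edge (14,11)–(14,0): clear
  midpoint (20,12) outside
  → clear
Obstacle 2 [(0,24) (2,13) (10,22)]:
  edge (0,24)–(2,13): clear
  edge (2,13)–(10,22): clear
  edge (10,22)–(0,24): clear
  midpoint (20,12) outside
  → clear
Obstacle 3 [(2,9) (4,1) (11,0)]:
  edge (2,9)–(4,1): clear
  edge (4,1)–(11,0): clear
  edge (11,0)–(2,9): clear
  midpoint (20,12) outside
  → clear

FREE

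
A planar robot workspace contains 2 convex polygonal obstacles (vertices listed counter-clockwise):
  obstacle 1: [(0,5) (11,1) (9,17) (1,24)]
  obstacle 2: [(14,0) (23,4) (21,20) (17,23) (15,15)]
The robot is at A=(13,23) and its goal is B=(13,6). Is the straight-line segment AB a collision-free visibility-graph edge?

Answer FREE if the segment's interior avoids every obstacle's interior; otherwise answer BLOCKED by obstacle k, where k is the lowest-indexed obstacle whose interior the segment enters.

FREE

Obstacle 1 [(0,5) (11,1) (9,17) (1,24)]:
  edge (0,5)–(11,1): clear
  edge (11,1)–(9,17): clear
  edge (9,17)–(1,24): clear
  edge (1,24)–(0,5): clear
  midpoint (13,29/2) outside
  → clear
Obstacle 2 [(14,0) (23,4) (21,20) (17,23) (15,15)]:
  edge (14,0)–(23,4): clear
  edge (23,4)–(21,20): clear
  edge (21,20)–(17,23): clear
  edge (17,23)–(15,15): clear
  edge (15,15)–(14,0): clear
  midpoint (13,29/2) outside
  → clear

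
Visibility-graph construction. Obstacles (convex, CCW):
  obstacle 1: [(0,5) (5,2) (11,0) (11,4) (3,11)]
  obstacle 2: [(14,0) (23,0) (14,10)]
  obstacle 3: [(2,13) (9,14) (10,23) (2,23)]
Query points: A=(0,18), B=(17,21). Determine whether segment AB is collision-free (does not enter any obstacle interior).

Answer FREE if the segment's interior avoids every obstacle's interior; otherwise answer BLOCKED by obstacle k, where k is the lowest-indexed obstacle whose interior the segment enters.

Obstacle 1 [(0,5) (5,2) (11,0) (11,4) (3,11)]:
  edge (0,5)–(5,2): clear
  edge (5,2)–(11,0): clear
  edge (11,0)–(11,4): clear
  edge (11,4)–(3,11): clear
  edge (3,11)–(0,5): clear
  midpoint (17/2,39/2) outside
  → clear
Obstacle 2 [(14,0) (23,0) (14,10)]:
  edge (14,0)–(23,0): clear
  edge (23,0)–(14,10): clear
  edge (14,10)–(14,0): clear
  midpoint (17/2,39/2) outside
  → clear
Obstacle 3 [(2,13) (9,14) (10,23) (2,23)]:
  edge (2,13)–(9,14): clear
  edge (9,14)–(10,23): crosses AB
  edge (10,23)–(2,23): clear
  edge (2,23)–(2,13): crosses AB
  → BLOCKED

BLOCKED by obstacle 3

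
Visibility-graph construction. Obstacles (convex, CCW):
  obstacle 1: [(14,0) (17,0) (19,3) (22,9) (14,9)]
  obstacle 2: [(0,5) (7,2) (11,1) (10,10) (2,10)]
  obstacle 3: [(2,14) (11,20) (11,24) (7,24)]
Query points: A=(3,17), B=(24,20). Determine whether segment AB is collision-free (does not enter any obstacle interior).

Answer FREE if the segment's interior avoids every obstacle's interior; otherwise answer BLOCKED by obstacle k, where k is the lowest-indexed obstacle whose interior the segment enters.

BLOCKED by obstacle 3

Obstacle 1 [(14,0) (17,0) (19,3) (22,9) (14,9)]:
  edge (14,0)–(17,0): clear
  edge (17,0)–(19,3): clear
  edge (19,3)–(22,9): clear
  edge (22,9)–(14,9): clear
  edge (14,9)–(14,0): clear
  midpoint (27/2,37/2) outside
  → clear
Obstacle 2 [(0,5) (7,2) (11,1) (10,10) (2,10)]:
  edge (0,5)–(7,2): clear
  edge (7,2)–(11,1): clear
  edge (11,1)–(10,10): clear
  edge (10,10)–(2,10): clear
  edge (2,10)–(0,5): clear
  midpoint (27/2,37/2) outside
  → clear
Obstacle 3 [(2,14) (11,20) (11,24) (7,24)]:
  edge (2,14)–(11,20): crosses AB
  edge (11,20)–(11,24): clear
  edge (11,24)–(7,24): clear
  edge (7,24)–(2,14): crosses AB
  → BLOCKED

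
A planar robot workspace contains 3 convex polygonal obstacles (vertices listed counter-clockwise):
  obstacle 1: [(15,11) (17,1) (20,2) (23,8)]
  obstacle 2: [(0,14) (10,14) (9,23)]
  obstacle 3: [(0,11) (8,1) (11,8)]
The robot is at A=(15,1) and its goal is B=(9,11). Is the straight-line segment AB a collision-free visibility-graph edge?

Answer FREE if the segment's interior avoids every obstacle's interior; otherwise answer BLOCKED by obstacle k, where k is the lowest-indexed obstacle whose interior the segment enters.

BLOCKED by obstacle 3

Obstacle 1 [(15,11) (17,1) (20,2) (23,8)]:
  edge (15,11)–(17,1): clear
  edge (17,1)–(20,2): clear
  edge (20,2)–(23,8): clear
  edge (23,8)–(15,11): clear
  midpoint (12,6) outside
  → clear
Obstacle 2 [(0,14) (10,14) (9,23)]:
  edge (0,14)–(10,14): clear
  edge (10,14)–(9,23): clear
  edge (9,23)–(0,14): clear
  midpoint (12,6) outside
  → clear
Obstacle 3 [(0,11) (8,1) (11,8)]:
  edge (0,11)–(8,1): clear
  edge (8,1)–(11,8): crosses AB
  edge (11,8)–(0,11): crosses AB
  → BLOCKED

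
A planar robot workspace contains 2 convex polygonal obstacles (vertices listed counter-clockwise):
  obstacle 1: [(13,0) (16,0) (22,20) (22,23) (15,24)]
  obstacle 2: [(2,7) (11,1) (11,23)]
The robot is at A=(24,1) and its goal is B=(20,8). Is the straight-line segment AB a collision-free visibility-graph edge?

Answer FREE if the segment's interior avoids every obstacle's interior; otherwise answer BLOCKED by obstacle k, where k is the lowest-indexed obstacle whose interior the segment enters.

FREE

Obstacle 1 [(13,0) (16,0) (22,20) (22,23) (15,24)]:
  edge (13,0)–(16,0): clear
  edge (16,0)–(22,20): clear
  edge (22,20)–(22,23): clear
  edge (22,23)–(15,24): clear
  edge (15,24)–(13,0): clear
  midpoint (22,9/2) outside
  → clear
Obstacle 2 [(2,7) (11,1) (11,23)]:
  edge (2,7)–(11,1): clear
  edge (11,1)–(11,23): clear
  edge (11,23)–(2,7): clear
  midpoint (22,9/2) outside
  → clear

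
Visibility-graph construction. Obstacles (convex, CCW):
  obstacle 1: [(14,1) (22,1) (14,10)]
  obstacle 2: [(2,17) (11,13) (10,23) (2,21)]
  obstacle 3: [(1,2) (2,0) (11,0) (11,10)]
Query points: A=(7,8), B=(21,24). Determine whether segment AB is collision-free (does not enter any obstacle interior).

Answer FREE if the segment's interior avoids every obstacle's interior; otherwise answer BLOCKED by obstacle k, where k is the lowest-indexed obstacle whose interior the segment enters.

Obstacle 1 [(14,1) (22,1) (14,10)]:
  edge (14,1)–(22,1): clear
  edge (22,1)–(14,10): clear
  edge (14,10)–(14,1): clear
  midpoint (14,16) outside
  → clear
Obstacle 2 [(2,17) (11,13) (10,23) (2,21)]:
  edge (2,17)–(11,13): clear
  edge (11,13)–(10,23): clear
  edge (10,23)–(2,21): clear
  edge (2,21)–(2,17): clear
  midpoint (14,16) outside
  → clear
Obstacle 3 [(1,2) (2,0) (11,0) (11,10)]:
  edge (1,2)–(2,0): clear
  edge (2,0)–(11,0): clear
  edge (11,0)–(11,10): clear
  edge (11,10)–(1,2): clear
  midpoint (14,16) outside
  → clear

FREE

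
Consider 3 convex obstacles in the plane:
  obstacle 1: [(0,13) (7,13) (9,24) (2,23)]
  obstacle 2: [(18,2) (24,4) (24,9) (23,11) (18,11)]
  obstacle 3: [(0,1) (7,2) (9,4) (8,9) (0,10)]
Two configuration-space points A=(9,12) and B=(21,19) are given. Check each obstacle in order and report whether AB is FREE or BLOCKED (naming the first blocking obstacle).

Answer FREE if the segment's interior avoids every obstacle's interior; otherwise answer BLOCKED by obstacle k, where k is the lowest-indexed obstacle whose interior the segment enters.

FREE

Obstacle 1 [(0,13) (7,13) (9,24) (2,23)]:
  edge (0,13)–(7,13): clear
  edge (7,13)–(9,24): clear
  edge (9,24)–(2,23): clear
  edge (2,23)–(0,13): clear
  midpoint (15,31/2) outside
  → clear
Obstacle 2 [(18,2) (24,4) (24,9) (23,11) (18,11)]:
  edge (18,2)–(24,4): clear
  edge (24,4)–(24,9): clear
  edge (24,9)–(23,11): clear
  edge (23,11)–(18,11): clear
  edge (18,11)–(18,2): clear
  midpoint (15,31/2) outside
  → clear
Obstacle 3 [(0,1) (7,2) (9,4) (8,9) (0,10)]:
  edge (0,1)–(7,2): clear
  edge (7,2)–(9,4): clear
  edge (9,4)–(8,9): clear
  edge (8,9)–(0,10): clear
  edge (0,10)–(0,1): clear
  midpoint (15,31/2) outside
  → clear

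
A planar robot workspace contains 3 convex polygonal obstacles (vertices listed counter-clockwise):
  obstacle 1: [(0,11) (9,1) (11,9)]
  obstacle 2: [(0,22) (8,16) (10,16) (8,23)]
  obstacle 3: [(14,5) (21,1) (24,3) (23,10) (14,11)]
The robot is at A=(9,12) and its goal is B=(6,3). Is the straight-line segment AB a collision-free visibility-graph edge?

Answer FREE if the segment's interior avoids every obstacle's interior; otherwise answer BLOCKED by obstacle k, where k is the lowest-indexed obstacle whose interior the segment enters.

Obstacle 1 [(0,11) (9,1) (11,9)]:
  edge (0,11)–(9,1): crosses AB
  edge (9,1)–(11,9): clear
  edge (11,9)–(0,11): crosses AB
  → BLOCKED
Obstacle 2 [(0,22) (8,16) (10,16) (8,23)]:
  edge (0,22)–(8,16): clear
  edge (8,16)–(10,16): clear
  edge (10,16)–(8,23): clear
  edge (8,23)–(0,22): clear
  midpoint (15/2,15/2) outside
  → clear
Obstacle 3 [(14,5) (21,1) (24,3) (23,10) (14,11)]:
  edge (14,5)–(21,1): clear
  edge (21,1)–(24,3): clear
  edge (24,3)–(23,10): clear
  edge (23,10)–(14,11): clear
  edge (14,11)–(14,5): clear
  midpoint (15/2,15/2) outside
  → clear

BLOCKED by obstacle 1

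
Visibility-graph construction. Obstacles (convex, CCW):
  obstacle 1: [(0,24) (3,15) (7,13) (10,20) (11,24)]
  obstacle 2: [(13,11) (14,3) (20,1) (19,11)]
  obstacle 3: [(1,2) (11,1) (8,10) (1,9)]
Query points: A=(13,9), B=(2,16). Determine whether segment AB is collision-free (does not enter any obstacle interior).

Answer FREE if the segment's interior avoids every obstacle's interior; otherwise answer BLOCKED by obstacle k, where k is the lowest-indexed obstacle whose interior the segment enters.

BLOCKED by obstacle 1

Obstacle 1 [(0,24) (3,15) (7,13) (10,20) (11,24)]:
  edge (0,24)–(3,15): crosses AB
  edge (3,15)–(7,13): crosses AB
  edge (7,13)–(10,20): clear
  edge (10,20)–(11,24): clear
  edge (11,24)–(0,24): clear
  → BLOCKED
Obstacle 2 [(13,11) (14,3) (20,1) (19,11)]:
  edge (13,11)–(14,3): clear
  edge (14,3)–(20,1): clear
  edge (20,1)–(19,11): clear
  edge (19,11)–(13,11): clear
  midpoint (15/2,25/2) outside
  → clear
Obstacle 3 [(1,2) (11,1) (8,10) (1,9)]:
  edge (1,2)–(11,1): clear
  edge (11,1)–(8,10): clear
  edge (8,10)–(1,9): clear
  edge (1,9)–(1,2): clear
  midpoint (15/2,25/2) outside
  → clear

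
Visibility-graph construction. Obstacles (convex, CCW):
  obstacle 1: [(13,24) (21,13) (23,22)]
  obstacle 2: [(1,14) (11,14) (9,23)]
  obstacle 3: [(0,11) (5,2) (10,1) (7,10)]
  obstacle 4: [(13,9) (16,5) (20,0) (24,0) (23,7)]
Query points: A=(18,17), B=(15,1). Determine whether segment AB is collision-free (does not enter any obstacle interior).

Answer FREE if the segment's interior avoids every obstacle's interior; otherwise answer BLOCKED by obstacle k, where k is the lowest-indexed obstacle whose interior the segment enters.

BLOCKED by obstacle 4

Obstacle 1 [(13,24) (21,13) (23,22)]:
  edge (13,24)–(21,13): clear
  edge (21,13)–(23,22): clear
  edge (23,22)–(13,24): clear
  midpoint (33/2,9) outside
  → clear
Obstacle 2 [(1,14) (11,14) (9,23)]:
  edge (1,14)–(11,14): clear
  edge (11,14)–(9,23): clear
  edge (9,23)–(1,14): clear
  midpoint (33/2,9) outside
  → clear
Obstacle 3 [(0,11) (5,2) (10,1) (7,10)]:
  edge (0,11)–(5,2): clear
  edge (5,2)–(10,1): clear
  edge (10,1)–(7,10): clear
  edge (7,10)–(0,11): clear
  midpoint (33/2,9) outside
  → clear
Obstacle 4 [(13,9) (16,5) (20,0) (24,0) (23,7)]:
  edge (13,9)–(16,5): crosses AB
  edge (16,5)–(20,0): clear
  edge (20,0)–(24,0): clear
  edge (24,0)–(23,7): clear
  edge (23,7)–(13,9): crosses AB
  → BLOCKED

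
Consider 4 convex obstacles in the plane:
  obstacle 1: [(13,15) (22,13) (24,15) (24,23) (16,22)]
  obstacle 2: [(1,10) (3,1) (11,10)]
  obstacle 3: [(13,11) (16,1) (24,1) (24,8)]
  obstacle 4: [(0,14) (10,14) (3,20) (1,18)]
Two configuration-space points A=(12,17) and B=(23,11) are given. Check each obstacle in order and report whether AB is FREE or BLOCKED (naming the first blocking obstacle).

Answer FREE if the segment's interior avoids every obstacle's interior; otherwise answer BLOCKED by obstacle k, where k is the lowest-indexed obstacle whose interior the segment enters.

BLOCKED by obstacle 1

Obstacle 1 [(13,15) (22,13) (24,15) (24,23) (16,22)]:
  edge (13,15)–(22,13): crosses AB
  edge (22,13)–(24,15): clear
  edge (24,15)–(24,23): clear
  edge (24,23)–(16,22): clear
  edge (16,22)–(13,15): crosses AB
  → BLOCKED
Obstacle 2 [(1,10) (3,1) (11,10)]:
  edge (1,10)–(3,1): clear
  edge (3,1)–(11,10): clear
  edge (11,10)–(1,10): clear
  midpoint (35/2,14) outside
  → clear
Obstacle 3 [(13,11) (16,1) (24,1) (24,8)]:
  edge (13,11)–(16,1): clear
  edge (16,1)–(24,1): clear
  edge (24,1)–(24,8): clear
  edge (24,8)–(13,11): clear
  midpoint (35/2,14) outside
  → clear
Obstacle 4 [(0,14) (10,14) (3,20) (1,18)]:
  edge (0,14)–(10,14): clear
  edge (10,14)–(3,20): clear
  edge (3,20)–(1,18): clear
  edge (1,18)–(0,14): clear
  midpoint (35/2,14) outside
  → clear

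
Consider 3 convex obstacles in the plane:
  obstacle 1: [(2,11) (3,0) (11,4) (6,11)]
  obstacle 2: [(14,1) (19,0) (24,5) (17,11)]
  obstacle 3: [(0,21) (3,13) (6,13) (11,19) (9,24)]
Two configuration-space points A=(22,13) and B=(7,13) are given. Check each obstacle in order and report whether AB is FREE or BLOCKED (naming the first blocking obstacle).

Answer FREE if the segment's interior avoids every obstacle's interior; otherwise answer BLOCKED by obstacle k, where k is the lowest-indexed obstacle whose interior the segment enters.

FREE

Obstacle 1 [(2,11) (3,0) (11,4) (6,11)]:
  edge (2,11)–(3,0): clear
  edge (3,0)–(11,4): clear
  edge (11,4)–(6,11): clear
  edge (6,11)–(2,11): clear
  midpoint (29/2,13) outside
  → clear
Obstacle 2 [(14,1) (19,0) (24,5) (17,11)]:
  edge (14,1)–(19,0): clear
  edge (19,0)–(24,5): clear
  edge (24,5)–(17,11): clear
  edge (17,11)–(14,1): clear
  midpoint (29/2,13) outside
  → clear
Obstacle 3 [(0,21) (3,13) (6,13) (11,19) (9,24)]:
  edge (0,21)–(3,13): clear
  edge (3,13)–(6,13): clear
  edge (6,13)–(11,19): clear
  edge (11,19)–(9,24): clear
  edge (9,24)–(0,21): clear
  midpoint (29/2,13) outside
  → clear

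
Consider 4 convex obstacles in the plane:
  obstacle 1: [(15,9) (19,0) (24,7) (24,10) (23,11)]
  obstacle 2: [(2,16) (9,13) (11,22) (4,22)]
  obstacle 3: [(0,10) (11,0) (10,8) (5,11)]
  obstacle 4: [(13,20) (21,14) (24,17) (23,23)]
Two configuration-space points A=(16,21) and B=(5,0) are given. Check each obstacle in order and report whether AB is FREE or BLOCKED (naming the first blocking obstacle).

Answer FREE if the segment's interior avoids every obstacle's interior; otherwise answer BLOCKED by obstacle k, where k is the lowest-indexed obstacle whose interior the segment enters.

BLOCKED by obstacle 3

Obstacle 1 [(15,9) (19,0) (24,7) (24,10) (23,11)]:
  edge (15,9)–(19,0): clear
  edge (19,0)–(24,7): clear
  edge (24,7)–(24,10): clear
  edge (24,10)–(23,11): clear
  edge (23,11)–(15,9): clear
  midpoint (21/2,21/2) outside
  → clear
Obstacle 2 [(2,16) (9,13) (11,22) (4,22)]:
  edge (2,16)–(9,13): clear
  edge (9,13)–(11,22): clear
  edge (11,22)–(4,22): clear
  edge (4,22)–(2,16): clear
  midpoint (21/2,21/2) outside
  → clear
Obstacle 3 [(0,10) (11,0) (10,8) (5,11)]:
  edge (0,10)–(11,0): crosses AB
  edge (11,0)–(10,8): clear
  edge (10,8)–(5,11): crosses AB
  edge (5,11)–(0,10): clear
  → BLOCKED
Obstacle 4 [(13,20) (21,14) (24,17) (23,23)]:
  edge (13,20)–(21,14): crosses AB
  edge (21,14)–(24,17): clear
  edge (24,17)–(23,23): clear
  edge (23,23)–(13,20): crosses AB
  → BLOCKED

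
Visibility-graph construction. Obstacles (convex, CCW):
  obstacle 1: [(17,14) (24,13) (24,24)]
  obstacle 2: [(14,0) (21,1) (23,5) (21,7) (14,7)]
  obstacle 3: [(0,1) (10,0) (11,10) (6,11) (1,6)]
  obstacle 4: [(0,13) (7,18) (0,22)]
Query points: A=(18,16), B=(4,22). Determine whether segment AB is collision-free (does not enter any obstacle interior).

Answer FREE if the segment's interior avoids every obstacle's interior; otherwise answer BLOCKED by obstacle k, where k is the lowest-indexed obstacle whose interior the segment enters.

FREE

Obstacle 1 [(17,14) (24,13) (24,24)]:
  edge (17,14)–(24,13): clear
  edge (24,13)–(24,24): clear
  edge (24,24)–(17,14): clear
  midpoint (11,19) outside
  → clear
Obstacle 2 [(14,0) (21,1) (23,5) (21,7) (14,7)]:
  edge (14,0)–(21,1): clear
  edge (21,1)–(23,5): clear
  edge (23,5)–(21,7): clear
  edge (21,7)–(14,7): clear
  edge (14,7)–(14,0): clear
  midpoint (11,19) outside
  → clear
Obstacle 3 [(0,1) (10,0) (11,10) (6,11) (1,6)]:
  edge (0,1)–(10,0): clear
  edge (10,0)–(11,10): clear
  edge (11,10)–(6,11): clear
  edge (6,11)–(1,6): clear
  edge (1,6)–(0,1): clear
  midpoint (11,19) outside
  → clear
Obstacle 4 [(0,13) (7,18) (0,22)]:
  edge (0,13)–(7,18): clear
  edge (7,18)–(0,22): clear
  edge (0,22)–(0,13): clear
  midpoint (11,19) outside
  → clear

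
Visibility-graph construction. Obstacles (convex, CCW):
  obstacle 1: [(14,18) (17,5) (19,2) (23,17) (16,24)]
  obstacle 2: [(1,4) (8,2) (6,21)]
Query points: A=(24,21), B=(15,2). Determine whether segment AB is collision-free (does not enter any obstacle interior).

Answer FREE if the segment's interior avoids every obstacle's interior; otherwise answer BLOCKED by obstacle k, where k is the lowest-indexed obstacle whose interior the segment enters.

Obstacle 1 [(14,18) (17,5) (19,2) (23,17) (16,24)]:
  edge (14,18)–(17,5): crosses AB
  edge (17,5)–(19,2): clear
  edge (19,2)–(23,17): clear
  edge (23,17)–(16,24): crosses AB
  edge (16,24)–(14,18): clear
  → BLOCKED
Obstacle 2 [(1,4) (8,2) (6,21)]:
  edge (1,4)–(8,2): clear
  edge (8,2)–(6,21): clear
  edge (6,21)–(1,4): clear
  midpoint (39/2,23/2) outside
  → clear

BLOCKED by obstacle 1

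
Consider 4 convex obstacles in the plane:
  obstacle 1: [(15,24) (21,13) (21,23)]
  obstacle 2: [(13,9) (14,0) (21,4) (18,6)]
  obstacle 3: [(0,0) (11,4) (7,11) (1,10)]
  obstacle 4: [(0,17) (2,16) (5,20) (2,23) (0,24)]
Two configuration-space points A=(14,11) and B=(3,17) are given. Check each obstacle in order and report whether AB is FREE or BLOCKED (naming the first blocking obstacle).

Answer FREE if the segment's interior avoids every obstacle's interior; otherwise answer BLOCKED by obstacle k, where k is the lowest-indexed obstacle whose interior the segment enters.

Obstacle 1 [(15,24) (21,13) (21,23)]:
  edge (15,24)–(21,13): clear
  edge (21,13)–(21,23): clear
  edge (21,23)–(15,24): clear
  midpoint (17/2,14) outside
  → clear
Obstacle 2 [(13,9) (14,0) (21,4) (18,6)]:
  edge (13,9)–(14,0): clear
  edge (14,0)–(21,4): clear
  edge (21,4)–(18,6): clear
  edge (18,6)–(13,9): clear
  midpoint (17/2,14) outside
  → clear
Obstacle 3 [(0,0) (11,4) (7,11) (1,10)]:
  edge (0,0)–(11,4): clear
  edge (11,4)–(7,11): clear
  edge (7,11)–(1,10): clear
  edge (1,10)–(0,0): clear
  midpoint (17/2,14) outside
  → clear
Obstacle 4 [(0,17) (2,16) (5,20) (2,23) (0,24)]:
  edge (0,17)–(2,16): clear
  edge (2,16)–(5,20): clear
  edge (5,20)–(2,23): clear
  edge (2,23)–(0,24): clear
  edge (0,24)–(0,17): clear
  midpoint (17/2,14) outside
  → clear

FREE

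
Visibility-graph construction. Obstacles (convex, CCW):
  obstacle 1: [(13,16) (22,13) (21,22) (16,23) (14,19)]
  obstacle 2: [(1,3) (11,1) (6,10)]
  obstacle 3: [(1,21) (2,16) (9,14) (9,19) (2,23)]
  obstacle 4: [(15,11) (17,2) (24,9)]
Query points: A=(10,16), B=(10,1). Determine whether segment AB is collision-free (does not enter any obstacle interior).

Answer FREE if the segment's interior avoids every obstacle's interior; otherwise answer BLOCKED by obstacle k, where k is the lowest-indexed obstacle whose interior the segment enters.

Obstacle 1 [(13,16) (22,13) (21,22) (16,23) (14,19)]:
  edge (13,16)–(22,13): clear
  edge (22,13)–(21,22): clear
  edge (21,22)–(16,23): clear
  edge (16,23)–(14,19): clear
  edge (14,19)–(13,16): clear
  midpoint (10,17/2) outside
  → clear
Obstacle 2 [(1,3) (11,1) (6,10)]:
  edge (1,3)–(11,1): crosses AB
  edge (11,1)–(6,10): crosses AB
  edge (6,10)–(1,3): clear
  → BLOCKED
Obstacle 3 [(1,21) (2,16) (9,14) (9,19) (2,23)]:
  edge (1,21)–(2,16): clear
  edge (2,16)–(9,14): clear
  edge (9,14)–(9,19): clear
  edge (9,19)–(2,23): clear
  edge (2,23)–(1,21): clear
  midpoint (10,17/2) outside
  → clear
Obstacle 4 [(15,11) (17,2) (24,9)]:
  edge (15,11)–(17,2): clear
  edge (17,2)–(24,9): clear
  edge (24,9)–(15,11): clear
  midpoint (10,17/2) outside
  → clear

BLOCKED by obstacle 2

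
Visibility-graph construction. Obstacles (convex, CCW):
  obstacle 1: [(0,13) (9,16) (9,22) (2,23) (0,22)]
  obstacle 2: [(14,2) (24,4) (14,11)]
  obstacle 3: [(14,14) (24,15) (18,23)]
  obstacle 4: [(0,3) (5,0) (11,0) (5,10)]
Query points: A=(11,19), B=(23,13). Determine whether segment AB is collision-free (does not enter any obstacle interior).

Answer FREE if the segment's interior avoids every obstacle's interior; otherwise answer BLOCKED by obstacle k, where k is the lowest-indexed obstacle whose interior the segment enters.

BLOCKED by obstacle 3

Obstacle 1 [(0,13) (9,16) (9,22) (2,23) (0,22)]:
  edge (0,13)–(9,16): clear
  edge (9,16)–(9,22): clear
  edge (9,22)–(2,23): clear
  edge (2,23)–(0,22): clear
  edge (0,22)–(0,13): clear
  midpoint (17,16) outside
  → clear
Obstacle 2 [(14,2) (24,4) (14,11)]:
  edge (14,2)–(24,4): clear
  edge (24,4)–(14,11): clear
  edge (14,11)–(14,2): clear
  midpoint (17,16) outside
  → clear
Obstacle 3 [(14,14) (24,15) (18,23)]:
  edge (14,14)–(24,15): crosses AB
  edge (24,15)–(18,23): clear
  edge (18,23)–(14,14): crosses AB
  → BLOCKED
Obstacle 4 [(0,3) (5,0) (11,0) (5,10)]:
  edge (0,3)–(5,0): clear
  edge (5,0)–(11,0): clear
  edge (11,0)–(5,10): clear
  edge (5,10)–(0,3): clear
  midpoint (17,16) outside
  → clear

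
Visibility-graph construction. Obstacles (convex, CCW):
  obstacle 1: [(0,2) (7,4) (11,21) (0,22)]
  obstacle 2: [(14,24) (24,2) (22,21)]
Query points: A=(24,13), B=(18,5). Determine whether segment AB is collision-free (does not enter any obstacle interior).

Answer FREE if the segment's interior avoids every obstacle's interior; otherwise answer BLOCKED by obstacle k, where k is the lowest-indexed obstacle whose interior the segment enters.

BLOCKED by obstacle 2

Obstacle 1 [(0,2) (7,4) (11,21) (0,22)]:
  edge (0,2)–(7,4): clear
  edge (7,4)–(11,21): clear
  edge (11,21)–(0,22): clear
  edge (0,22)–(0,2): clear
  midpoint (21,9) outside
  → clear
Obstacle 2 [(14,24) (24,2) (22,21)]:
  edge (14,24)–(24,2): crosses AB
  edge (24,2)–(22,21): crosses AB
  edge (22,21)–(14,24): clear
  → BLOCKED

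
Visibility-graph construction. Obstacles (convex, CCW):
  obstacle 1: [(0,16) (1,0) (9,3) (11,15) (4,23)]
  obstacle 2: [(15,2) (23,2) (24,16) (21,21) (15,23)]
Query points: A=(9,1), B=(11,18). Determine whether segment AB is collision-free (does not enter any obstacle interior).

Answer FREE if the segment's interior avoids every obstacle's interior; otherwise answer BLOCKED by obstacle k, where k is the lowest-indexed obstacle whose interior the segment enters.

Obstacle 1 [(0,16) (1,0) (9,3) (11,15) (4,23)]:
  edge (0,16)–(1,0): clear
  edge (1,0)–(9,3): clear
  edge (9,3)–(11,15): crosses AB
  edge (11,15)–(4,23): crosses AB
  edge (4,23)–(0,16): clear
  → BLOCKED
Obstacle 2 [(15,2) (23,2) (24,16) (21,21) (15,23)]:
  edge (15,2)–(23,2): clear
  edge (23,2)–(24,16): clear
  edge (24,16)–(21,21): clear
  edge (21,21)–(15,23): clear
  edge (15,23)–(15,2): clear
  midpoint (10,19/2) outside
  → clear

BLOCKED by obstacle 1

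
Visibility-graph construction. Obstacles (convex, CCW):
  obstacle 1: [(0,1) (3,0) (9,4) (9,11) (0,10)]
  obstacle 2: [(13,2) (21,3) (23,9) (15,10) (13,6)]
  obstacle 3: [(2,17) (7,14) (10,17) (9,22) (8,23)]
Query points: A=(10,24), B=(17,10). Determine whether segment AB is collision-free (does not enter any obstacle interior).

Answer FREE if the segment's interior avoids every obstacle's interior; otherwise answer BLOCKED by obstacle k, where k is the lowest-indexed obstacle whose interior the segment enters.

Obstacle 1 [(0,1) (3,0) (9,4) (9,11) (0,10)]:
  edge (0,1)–(3,0): clear
  edge (3,0)–(9,4): clear
  edge (9,4)–(9,11): clear
  edge (9,11)–(0,10): clear
  edge (0,10)–(0,1): clear
  midpoint (27/2,17) outside
  → clear
Obstacle 2 [(13,2) (21,3) (23,9) (15,10) (13,6)]:
  edge (13,2)–(21,3): clear
  edge (21,3)–(23,9): clear
  edge (23,9)–(15,10): clear
  edge (15,10)–(13,6): clear
  edge (13,6)–(13,2): clear
  midpoint (27/2,17) outside
  → clear
Obstacle 3 [(2,17) (7,14) (10,17) (9,22) (8,23)]:
  edge (2,17)–(7,14): clear
  edge (7,14)–(10,17): clear
  edge (10,17)–(9,22): clear
  edge (9,22)–(8,23): clear
  edge (8,23)–(2,17): clear
  midpoint (27/2,17) outside
  → clear

FREE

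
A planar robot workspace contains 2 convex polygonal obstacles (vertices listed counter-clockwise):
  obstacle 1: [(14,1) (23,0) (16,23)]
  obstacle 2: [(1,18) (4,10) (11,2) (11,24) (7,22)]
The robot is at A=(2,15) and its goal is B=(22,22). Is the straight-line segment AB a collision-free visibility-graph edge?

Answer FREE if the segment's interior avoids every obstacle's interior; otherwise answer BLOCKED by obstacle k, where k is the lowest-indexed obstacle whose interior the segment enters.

BLOCKED by obstacle 1

Obstacle 1 [(14,1) (23,0) (16,23)]:
  edge (14,1)–(23,0): clear
  edge (23,0)–(16,23): crosses AB
  edge (16,23)–(14,1): crosses AB
  → BLOCKED
Obstacle 2 [(1,18) (4,10) (11,2) (11,24) (7,22)]:
  edge (1,18)–(4,10): crosses AB
  edge (4,10)–(11,2): clear
  edge (11,2)–(11,24): crosses AB
  edge (11,24)–(7,22): clear
  edge (7,22)–(1,18): clear
  → BLOCKED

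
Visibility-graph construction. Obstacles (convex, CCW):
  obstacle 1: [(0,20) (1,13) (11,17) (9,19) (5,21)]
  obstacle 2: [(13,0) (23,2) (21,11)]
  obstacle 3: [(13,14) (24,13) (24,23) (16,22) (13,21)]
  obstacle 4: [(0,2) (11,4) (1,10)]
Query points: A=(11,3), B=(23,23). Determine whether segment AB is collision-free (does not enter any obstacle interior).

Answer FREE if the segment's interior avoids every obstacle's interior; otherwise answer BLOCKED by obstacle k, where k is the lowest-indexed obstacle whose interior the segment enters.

Obstacle 1 [(0,20) (1,13) (11,17) (9,19) (5,21)]:
  edge (0,20)–(1,13): clear
  edge (1,13)–(11,17): clear
  edge (11,17)–(9,19): clear
  edge (9,19)–(5,21): clear
  edge (5,21)–(0,20): clear
  midpoint (17,13) outside
  → clear
Obstacle 2 [(13,0) (23,2) (21,11)]:
  edge (13,0)–(23,2): clear
  edge (23,2)–(21,11): clear
  edge (21,11)–(13,0): clear
  midpoint (17,13) outside
  → clear
Obstacle 3 [(13,14) (24,13) (24,23) (16,22) (13,21)]:
  edge (13,14)–(24,13): crosses AB
  edge (24,13)–(24,23): clear
  edge (24,23)–(16,22): crosses AB
  edge (16,22)–(13,21): clear
  edge (13,21)–(13,14): clear
  → BLOCKED
Obstacle 4 [(0,2) (11,4) (1,10)]:
  edge (0,2)–(11,4): clear
  edge (11,4)–(1,10): clear
  edge (1,10)–(0,2): clear
  midpoint (17,13) outside
  → clear

BLOCKED by obstacle 3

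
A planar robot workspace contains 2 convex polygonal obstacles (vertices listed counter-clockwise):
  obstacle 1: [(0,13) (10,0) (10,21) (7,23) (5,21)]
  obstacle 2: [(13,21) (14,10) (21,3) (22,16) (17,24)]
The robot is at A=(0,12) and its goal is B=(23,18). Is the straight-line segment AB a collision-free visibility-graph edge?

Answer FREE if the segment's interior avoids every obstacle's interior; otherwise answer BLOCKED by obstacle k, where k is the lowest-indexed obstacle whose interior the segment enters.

BLOCKED by obstacle 1

Obstacle 1 [(0,13) (10,0) (10,21) (7,23) (5,21)]:
  edge (0,13)–(10,0): crosses AB
  edge (10,0)–(10,21): crosses AB
  edge (10,21)–(7,23): clear
  edge (7,23)–(5,21): clear
  edge (5,21)–(0,13): clear
  → BLOCKED
Obstacle 2 [(13,21) (14,10) (21,3) (22,16) (17,24)]:
  edge (13,21)–(14,10): crosses AB
  edge (14,10)–(21,3): clear
  edge (21,3)–(22,16): clear
  edge (22,16)–(17,24): crosses AB
  edge (17,24)–(13,21): clear
  → BLOCKED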